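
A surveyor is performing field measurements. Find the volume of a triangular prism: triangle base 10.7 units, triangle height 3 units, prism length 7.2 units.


Shape: triangular prism
Triangle base = 10.7 units, triangle height = 3 units, prism length L = 7.2 units
Formula: V = (1/2 * b * h_tri) * L
Cross-section area = 0.5 * 10.7 * 3 = 16.05
V = 16.05 * 7.2
V = 115.56
115.56 units^3


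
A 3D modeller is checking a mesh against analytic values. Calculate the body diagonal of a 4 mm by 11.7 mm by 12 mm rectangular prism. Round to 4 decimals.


Shape: rectangular box (space diagonal)
l = 4 mm, w = 11.7 mm, h = 12 mm
Visualize: the diagonal of the base, then a right triangle with that diagonal and the height.
Formula: d = sqrt(l^2 + w^2 + h^2)
l^2 + w^2 + h^2 = 16 + 136.89 + 144 = 296.89
d = sqrt(296.89)
d = 17.2305
17.2305 mm


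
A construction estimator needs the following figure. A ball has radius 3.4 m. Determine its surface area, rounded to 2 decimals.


Shape: sphere
Radius r = 3.4 m
Formula: SA = 4 * pi * r^2
r^2 = 11.56
SA = 4 * pi * 11.56
SA = 46.24 * pi
SA = 145.27
145.27 m^2


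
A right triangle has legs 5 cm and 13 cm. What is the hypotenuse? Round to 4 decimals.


Shape: right triangle
Legs a = 5 cm, b = 13 cm
Formula: c = sqrt(a^2 + b^2)
a^2 = 25, b^2 = 169
a^2 + b^2 = 194
c = sqrt(194)
c = 13.9284
13.9284 cm


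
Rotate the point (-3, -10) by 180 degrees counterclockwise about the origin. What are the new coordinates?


Transformation: rotation about the origin
Original point: (-3, -10)
Rule for 180 deg: (x, y) -> (-x, -y)
Apply: (-3, -10) -> (3, 10)
(3, 10)


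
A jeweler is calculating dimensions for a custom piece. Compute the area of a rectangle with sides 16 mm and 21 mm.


Shape: rectangle
Length l = 16 mm, Width w = 21 mm
Formula: A = l * w
A = 16 * 21
A = 336
336 mm^2


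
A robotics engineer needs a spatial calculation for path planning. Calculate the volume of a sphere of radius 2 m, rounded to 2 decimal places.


Shape: sphere
Radius r = 2 m
Formula: V = (4/3) * pi * r^3
r^3 = 8
(4/3) * 8 = 10.666667
V = 10.666667 * pi
V = 33.51
33.51 m^3


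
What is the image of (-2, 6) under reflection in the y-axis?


Transformation: reflection
Original point: (-2, 6)
Rule for reflection over the y-axis: (x, y) -> (-x, y)
Apply: (-2, 6) -> (2, 6)
(2, 6)


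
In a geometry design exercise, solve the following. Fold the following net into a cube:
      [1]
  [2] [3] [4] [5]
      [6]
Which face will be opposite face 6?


Net: cross layout. Take square 3 as the base (bottom).
Fold the four squares in the horizontal row up around 3: 2 -> left, 4 -> right, 5 wraps to the top.
Fold 1 and 6 up from 3: 1 -> back, 6 -> front.
Opposite pairs are therefore: (1, 6), (2, 4), (3, 5).
Face 6 is opposite face 1.
face 1


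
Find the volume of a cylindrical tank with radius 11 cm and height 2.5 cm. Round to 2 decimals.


Shape: cylinder
Radius r = 11 cm, Height h = 2.5 cm
Formula: V = pi * r^2 * h
r^2 = 121
V = pi * 121 * 2.5
V = 302.5 * pi
V = 950.33
950.33 cm^3


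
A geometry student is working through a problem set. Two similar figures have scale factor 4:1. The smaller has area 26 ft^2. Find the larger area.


Linear scale factor k = 4
Original area = 26 ft^2
Rule: under a linear scaling by k, areas scale by k^2.
k^2 = 4^2 = 16
New area = 26 * 16
New area = 416
416 ft^2


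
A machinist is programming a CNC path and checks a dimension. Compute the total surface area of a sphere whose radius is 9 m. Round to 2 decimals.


Shape: sphere
Radius r = 9 m
Formula: SA = 4 * pi * r^2
r^2 = 81
SA = 4 * pi * 81
SA = 324 * pi
SA = 1017.88
1017.88 m^2


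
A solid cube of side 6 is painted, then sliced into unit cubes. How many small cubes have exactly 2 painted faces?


Large cube: 6 x 6 x 6, cut into unit cubes.
n = 6, so n - 2 = 4
Cubes with 2 painted faces lie along the edges, excluding corners.
A cube has 12 edges; each contributes (n - 2) = 4 such cubes.
Count = 12 * 4 = 48
48 unit cubes


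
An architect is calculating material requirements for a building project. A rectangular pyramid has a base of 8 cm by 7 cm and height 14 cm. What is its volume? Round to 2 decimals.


Shape: rectangular pyramid
Base: 8 cm x 7 cm, Height h = 14 cm
Formula: V = (1/3) * base_area * h
base_area = 8 * 7 = 56
base_area * h = 56 * 14 = 784
V = 784 / 3
V = 261.33
261.33 cm^3


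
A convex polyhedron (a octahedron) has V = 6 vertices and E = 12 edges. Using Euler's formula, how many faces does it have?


Polyhedron: octahedron
Euler's formula for convex polyhedra: V - E + F = 2
Given: V = 6 vertices and E = 12 edges
Solve for F:
F = 2 + E - V = 2 + 12 - 6 = 8
8 faces


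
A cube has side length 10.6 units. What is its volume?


Shape: cube
Side s = 10.6 units
Formula: V = s^3
V = 10.6 * 10.6 * 10.6
V = 112.36 * 10.6
V = 1191.016
1191.016 units^3


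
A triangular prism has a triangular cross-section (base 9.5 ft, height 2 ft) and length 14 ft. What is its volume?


Shape: triangular prism
Triangle base = 9.5 ft, triangle height = 2 ft, prism length L = 14 ft
Formula: V = (1/2 * b * h_tri) * L
Cross-section area = 0.5 * 9.5 * 2 = 9.5
V = 9.5 * 14
V = 133
133 ft^3


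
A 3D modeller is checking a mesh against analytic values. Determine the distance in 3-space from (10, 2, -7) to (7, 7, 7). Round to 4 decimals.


3D distance between two points
P1 = (10, 2, -7), P2 = (7, 7, 7)
Formula: d = sqrt((x2-x1)^2 + (y2-y1)^2 + (z2-z1)^2)
dx = 7 - 10 = -3
dy = 7 - 2 = 5
dz = 7 - -7 = 14
dx^2 + dy^2 + dz^2 = 9 + 25 + 196 = 230
d = sqrt(230)
d = 15.1658
15.1658 units


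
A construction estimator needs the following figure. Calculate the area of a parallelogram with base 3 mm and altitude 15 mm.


Shape: parallelogram
Base b = 3 mm, Height h = 15 mm
Formula: A = b * h
A = 3 * 15
A = 45
45 mm^2


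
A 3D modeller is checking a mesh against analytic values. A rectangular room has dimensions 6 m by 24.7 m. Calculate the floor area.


Shape: rectangle
Length l = 6 m, Width w = 24.7 m
Formula: A = l * w
A = 6 * 24.7
A = 148.2
148.2 m^2


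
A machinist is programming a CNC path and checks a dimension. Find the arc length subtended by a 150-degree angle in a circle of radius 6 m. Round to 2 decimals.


Shape: circular arc
Radius r = 6 m, Angle = 150 degrees
Formula: L = (angle/360) * 2 * pi * r
2 * pi * r = 12 * pi
L = (150/360) * 12 * pi
L = 5 * pi
L = 15.71
15.71 m


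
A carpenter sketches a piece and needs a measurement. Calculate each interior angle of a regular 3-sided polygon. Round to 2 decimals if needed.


Shape: regular triangle (3 sides)
Formula: interior angle = (n - 2) * 180 / n
(n - 2) = 1
(n - 2) * 180 = 180
angle = 180 / 3
angle = 60
60 degrees


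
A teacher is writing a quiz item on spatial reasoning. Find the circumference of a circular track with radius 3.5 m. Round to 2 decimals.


Shape: circle
Radius r = 3.5 m
Formula: C = 2 * pi * r
C = 2 * pi * 3.5
C = 7 * pi
C = 21.99
21.99 m


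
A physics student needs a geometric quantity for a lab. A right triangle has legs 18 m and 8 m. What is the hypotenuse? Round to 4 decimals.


Shape: right triangle
Legs a = 18 m, b = 8 m
Formula: c = sqrt(a^2 + b^2)
a^2 = 324, b^2 = 64
a^2 + b^2 = 388
c = sqrt(388)
c = 19.6977
19.6977 m


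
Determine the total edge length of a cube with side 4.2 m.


Shape: cube
Side s = 4.2 m
A cube has 12 edges, all equal.
Formula: total edge length = 12 * s
Total = 12 * 4.2
Total = 50.4
50.4 m


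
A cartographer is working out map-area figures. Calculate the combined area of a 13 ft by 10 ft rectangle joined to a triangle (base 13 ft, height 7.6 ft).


Composite shape: rectangle + triangle
Rectangle area = 13 * 10 = 130
Triangle area = 0.5 * 13 * 7.6 = 49.4
Total = 130 + 49.4
Total = 179.4
179.4 ft^2


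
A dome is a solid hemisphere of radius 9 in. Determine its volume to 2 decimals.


Shape: hemisphere (half of a sphere)
Radius r = 9 in
Formula: V = (1/2) * (4/3) * pi * r^3 = (2/3) * pi * r^3
r^3 = 729
(2/3) * 729 = 486
V = 486 * pi
V = 1526.81
1526.81 in^3


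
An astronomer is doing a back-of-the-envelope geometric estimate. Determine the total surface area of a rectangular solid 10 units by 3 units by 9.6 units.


Shape: rectangular prism
l = 10 units, w = 3 units, h = 9.6 units
Formula: SA = 2(lw + lh + wh)
lw = 30, lh = 96, wh = 28.8
lw + lh + wh = 154.8
SA = 2 * 154.8
SA = 309.6
309.6 units^2


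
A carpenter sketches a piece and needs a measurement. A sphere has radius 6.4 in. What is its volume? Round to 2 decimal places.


Shape: sphere
Radius r = 6.4 in
Formula: V = (4/3) * pi * r^3
r^3 = 262.144
(4/3) * 262.144 = 349.525333
V = 349.525333 * pi
V = 1098.07
1098.07 in^3


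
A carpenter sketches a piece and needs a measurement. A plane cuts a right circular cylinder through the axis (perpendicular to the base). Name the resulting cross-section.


Solid: right circular cylinder
Cutting plane: through the axis (perpendicular to the base)
Visualize the intersection of the plane with the solid's surface.
The boundary of the cut region is a rectangle.
rectangle


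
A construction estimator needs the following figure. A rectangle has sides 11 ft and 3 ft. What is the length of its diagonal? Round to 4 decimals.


Shape: rectangle (diagonal via Pythagoras)
Sides: 11 ft and 3 ft
Formula: d = sqrt(l^2 + w^2)
l^2 = 121, w^2 = 9
l^2 + w^2 = 130
d = sqrt(130)
d = 11.4018
11.4018 ft


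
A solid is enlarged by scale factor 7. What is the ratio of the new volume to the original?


Linear scale factor k = 7
Rule: under a linear scaling by k, volumes scale by k^3.
k^3 = 7 * 7 * 7
k^3 = 49 * 7
k^3 = 343
Volume scales by a factor of 343.
343 (dimensionless)


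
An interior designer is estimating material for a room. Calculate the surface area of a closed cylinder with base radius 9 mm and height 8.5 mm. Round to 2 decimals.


Shape: closed cylinder
Radius r = 9 mm, Height h = 8.5 mm
Formula: SA = 2*pi*r^2 + 2*pi*r*h = 2*pi*r*(r + h)
r + h = 17.5
2 * r * (r + h) = 2 * 9 * 17.5 = 315
SA = 315 * pi
SA = 989.6
989.6 mm^2


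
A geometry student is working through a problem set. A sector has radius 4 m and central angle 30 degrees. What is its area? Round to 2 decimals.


Shape: circular sector
Radius r = 4 m, Angle = 30 degrees
Formula: A = (angle/360) * pi * r^2
r^2 = 16
Fraction of circle = 30/360
A = (30/360) * pi * 16
A = 1.333333 * pi
A = 4.19
4.19 m^2


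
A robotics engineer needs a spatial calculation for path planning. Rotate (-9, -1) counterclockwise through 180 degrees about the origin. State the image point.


Transformation: rotation about the origin
Original point: (-9, -1)
Rule for 180 deg: (x, y) -> (-x, -y)
Apply: (-9, -1) -> (9, 1)
(9, 1)


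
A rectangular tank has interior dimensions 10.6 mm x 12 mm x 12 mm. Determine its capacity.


Shape: rectangular prism
l = 10.6 mm, w = 12 mm, h = 12 mm
Formula: V = l * w * h
V = 10.6 * 12 * 12
V = 127.2 * 12
V = 1526.4
1526.4 mm^3


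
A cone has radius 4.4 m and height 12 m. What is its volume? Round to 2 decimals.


Shape: cone
Radius r = 4.4 m, Height h = 12 m
Formula: V = (1/3) * pi * r^2 * h
r^2 = 19.36
pi * r^2 * h = pi * 19.36 * 12 = 232.32 * pi
V = 232.32 * pi / 3
V = 243.28
243.28 m^3


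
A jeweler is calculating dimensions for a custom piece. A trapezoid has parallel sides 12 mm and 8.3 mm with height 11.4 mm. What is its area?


Shape: trapezoid
Parallel sides a = 12 mm, b = 8.3 mm; Height h = 11.4 mm
Formula: A = (a + b) * h / 2
a + b = 12 + 8.3 = 20.3
A = 20.3 * 11.4 / 2
A = 231.42 / 2
A = 115.71
115.71 mm^2


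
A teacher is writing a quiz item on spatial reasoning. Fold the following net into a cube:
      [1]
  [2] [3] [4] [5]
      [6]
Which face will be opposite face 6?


Net: cross layout. Take square 3 as the base (bottom).
Fold the four squares in the horizontal row up around 3: 2 -> left, 4 -> right, 5 wraps to the top.
Fold 1 and 6 up from 3: 1 -> back, 6 -> front.
Opposite pairs are therefore: (1, 6), (2, 4), (3, 5).
Face 6 is opposite face 1.
face 1


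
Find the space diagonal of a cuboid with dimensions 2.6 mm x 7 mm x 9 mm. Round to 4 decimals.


Shape: rectangular box (space diagonal)
l = 2.6 mm, w = 7 mm, h = 9 mm
Visualize: the diagonal of the base, then a right triangle with that diagonal and the height.
Formula: d = sqrt(l^2 + w^2 + h^2)
l^2 + w^2 + h^2 = 6.76 + 49 + 81 = 136.76
d = sqrt(136.76)
d = 11.6944
11.6944 mm


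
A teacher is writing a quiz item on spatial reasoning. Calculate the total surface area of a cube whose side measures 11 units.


Shape: cube
Side s = 11 units
A cube has 6 square faces.
Formula: SA = 6 * s^2
s^2 = 121
SA = 6 * 121
SA = 726
726 units^2


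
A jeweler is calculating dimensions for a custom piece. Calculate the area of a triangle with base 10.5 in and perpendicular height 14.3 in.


Shape: triangle
Base b = 10.5 in, Height h = 14.3 in
Formula: A = (1/2) * b * h
A = 0.5 * 10.5 * 14.3
A = 0.5 * 150.15
A = 75.075
75.075 in^2


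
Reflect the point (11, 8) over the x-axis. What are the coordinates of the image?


Transformation: reflection
Original point: (11, 8)
Rule for reflection over the x-axis: (x, y) -> (x, -y)
Apply: (11, 8) -> (11, -8)
(11, -8)


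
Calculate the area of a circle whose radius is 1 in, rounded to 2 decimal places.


Shape: circle
Radius r = 1 in
Formula: A = pi * r^2
r^2 = 1^2 = 1
A = pi * 1
A = 3.14
3.14 in^2


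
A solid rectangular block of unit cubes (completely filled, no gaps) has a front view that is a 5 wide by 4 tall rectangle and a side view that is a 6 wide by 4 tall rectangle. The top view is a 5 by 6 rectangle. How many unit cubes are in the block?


Orthographic views of a solid rectangular block:
Front view 5 x 4 -> length = 5, height = 4
Side view 6 x 4 -> width = 6, height = 4 (consistent)
Top view 5 x 6 -> confirms length = 5, width = 6
The block is 5 x 6 x 4.
Total unit cubes = 5 * 6 * 4 = 120
120 unit cubes


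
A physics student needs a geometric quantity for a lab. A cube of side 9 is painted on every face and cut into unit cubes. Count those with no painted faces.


Large cube: 9 x 9 x 9, cut into unit cubes.
n = 9, so n - 2 = 7
Unpainted cubes form the interior (n - 2)^3 block.
(n - 2)^3 = 7^3 = 343
343 unit cubes


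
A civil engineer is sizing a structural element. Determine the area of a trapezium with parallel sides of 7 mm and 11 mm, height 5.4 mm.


Shape: trapezoid
Parallel sides a = 7 mm, b = 11 mm; Height h = 5.4 mm
Formula: A = (a + b) * h / 2
a + b = 7 + 11 = 18
A = 18 * 5.4 / 2
A = 97.2 / 2
A = 48.6
48.6 mm^2


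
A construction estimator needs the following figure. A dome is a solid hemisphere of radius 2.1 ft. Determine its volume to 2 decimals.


Shape: hemisphere (half of a sphere)
Radius r = 2.1 ft
Formula: V = (1/2) * (4/3) * pi * r^3 = (2/3) * pi * r^3
r^3 = 9.261
(2/3) * 9.261 = 6.174
V = 6.174 * pi
V = 19.4
19.4 ft^3


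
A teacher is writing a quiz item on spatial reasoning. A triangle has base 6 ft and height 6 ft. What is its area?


Shape: triangle
Base b = 6 ft, Height h = 6 ft
Formula: A = (1/2) * b * h
A = 0.5 * 6 * 6
A = 0.5 * 36
A = 18
18 ft^2


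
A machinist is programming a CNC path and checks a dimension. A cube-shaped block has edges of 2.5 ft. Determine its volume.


Shape: cube
Side s = 2.5 ft
Formula: V = s^3
V = 2.5 * 2.5 * 2.5
V = 6.25 * 2.5
V = 15.625
15.625 ft^3


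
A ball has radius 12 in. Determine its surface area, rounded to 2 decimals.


Shape: sphere
Radius r = 12 in
Formula: SA = 4 * pi * r^2
r^2 = 144
SA = 4 * pi * 144
SA = 576 * pi
SA = 1809.56
1809.56 in^2


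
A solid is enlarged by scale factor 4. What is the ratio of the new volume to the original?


Linear scale factor k = 4
Rule: under a linear scaling by k, volumes scale by k^3.
k^3 = 4 * 4 * 4
k^3 = 16 * 4
k^3 = 64
Volume scales by a factor of 64.
64 (dimensionless)


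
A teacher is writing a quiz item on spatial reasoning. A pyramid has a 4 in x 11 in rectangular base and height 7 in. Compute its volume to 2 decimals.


Shape: rectangular pyramid
Base: 4 in x 11 in, Height h = 7 in
Formula: V = (1/3) * base_area * h
base_area = 4 * 11 = 44
base_area * h = 44 * 7 = 308
V = 308 / 3
V = 102.67
102.67 in^3


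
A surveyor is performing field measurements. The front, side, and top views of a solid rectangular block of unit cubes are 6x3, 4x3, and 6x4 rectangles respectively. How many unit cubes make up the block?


Orthographic views of a solid rectangular block:
Front view 6 x 3 -> length = 6, height = 3
Side view 4 x 3 -> width = 4, height = 3 (consistent)
Top view 6 x 4 -> confirms length = 6, width = 4
The block is 6 x 4 x 3.
Total unit cubes = 6 * 4 * 3 = 72
72 unit cubes


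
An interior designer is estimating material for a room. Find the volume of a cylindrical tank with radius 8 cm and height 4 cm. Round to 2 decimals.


Shape: cylinder
Radius r = 8 cm, Height h = 4 cm
Formula: V = pi * r^2 * h
r^2 = 64
V = pi * 64 * 4
V = 256 * pi
V = 804.25
804.25 cm^3


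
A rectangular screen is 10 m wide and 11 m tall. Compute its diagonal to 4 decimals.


Shape: rectangle (diagonal via Pythagoras)
Sides: 10 m and 11 m
Formula: d = sqrt(l^2 + w^2)
l^2 = 100, w^2 = 121
l^2 + w^2 = 221
d = sqrt(221)
d = 14.8661
14.8661 m


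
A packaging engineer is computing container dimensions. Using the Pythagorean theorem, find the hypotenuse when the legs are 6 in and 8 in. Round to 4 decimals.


Shape: right triangle
Legs a = 6 in, b = 8 in
Formula: c = sqrt(a^2 + b^2)
a^2 = 36, b^2 = 64
a^2 + b^2 = 100
c = sqrt(100)
c = 10.0
10 in


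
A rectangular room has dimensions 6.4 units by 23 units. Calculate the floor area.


Shape: rectangle
Length l = 6.4 units, Width w = 23 units
Formula: A = l * w
A = 6.4 * 23
A = 147.2
147.2 units^2


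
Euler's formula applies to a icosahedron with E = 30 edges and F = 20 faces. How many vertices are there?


Polyhedron: icosahedron
Euler's formula for convex polyhedra: V - E + F = 2
Given: E = 30 edges and F = 20 faces
Solve for V:
V = 2 + E - F = 2 + 30 - 20 = 12
12 vertices


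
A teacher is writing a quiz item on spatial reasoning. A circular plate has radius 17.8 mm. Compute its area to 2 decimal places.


Shape: circle
Radius r = 17.8 mm
Formula: A = pi * r^2
r^2 = 17.8^2 = 316.84
A = pi * 316.84
A = 995.38
995.38 mm^2


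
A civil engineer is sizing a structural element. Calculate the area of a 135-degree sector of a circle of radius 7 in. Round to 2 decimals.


Shape: circular sector
Radius r = 7 in, Angle = 135 degrees
Formula: A = (angle/360) * pi * r^2
r^2 = 49
Fraction of circle = 135/360
A = (135/360) * pi * 49
A = 18.375 * pi
A = 57.73
57.73 in^2


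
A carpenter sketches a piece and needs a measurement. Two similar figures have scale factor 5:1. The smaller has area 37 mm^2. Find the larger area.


Linear scale factor k = 5
Original area = 37 mm^2
Rule: under a linear scaling by k, areas scale by k^2.
k^2 = 5^2 = 25
New area = 37 * 25
New area = 925
925 mm^2


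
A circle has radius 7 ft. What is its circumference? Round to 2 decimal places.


Shape: circle
Radius r = 7 ft
Formula: C = 2 * pi * r
C = 2 * pi * 7
C = 14 * pi
C = 43.98
43.98 ft


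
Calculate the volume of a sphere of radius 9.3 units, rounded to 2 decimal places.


Shape: sphere
Radius r = 9.3 units
Formula: V = (4/3) * pi * r^3
r^3 = 804.357
(4/3) * 804.357 = 1072.476
V = 1072.476 * pi
V = 3369.28
3369.28 units^3


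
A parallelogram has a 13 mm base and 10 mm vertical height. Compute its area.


Shape: parallelogram
Base b = 13 mm, Height h = 10 mm
Formula: A = b * h
A = 13 * 10
A = 130
130 mm^2


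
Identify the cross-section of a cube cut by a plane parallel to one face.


Solid: cube
Cutting plane: parallel to one face
Visualize the intersection of the plane with the solid's surface.
The boundary of the cut region is a square.
square


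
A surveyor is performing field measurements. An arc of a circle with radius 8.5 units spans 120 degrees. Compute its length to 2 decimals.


Shape: circular arc
Radius r = 8.5 units, Angle = 120 degrees
Formula: L = (angle/360) * 2 * pi * r
2 * pi * r = 17 * pi
L = (120/360) * 17 * pi
L = 5.666667 * pi
L = 17.8
17.8 units


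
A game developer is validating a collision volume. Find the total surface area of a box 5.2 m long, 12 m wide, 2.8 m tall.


Shape: rectangular prism
l = 5.2 m, w = 12 m, h = 2.8 m
Formula: SA = 2(lw + lh + wh)
lw = 62.4, lh = 14.56, wh = 33.6
lw + lh + wh = 110.56
SA = 2 * 110.56
SA = 221.12
221.12 m^2


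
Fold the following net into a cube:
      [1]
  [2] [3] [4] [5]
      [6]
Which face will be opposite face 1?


Net: cross layout. Take square 3 as the base (bottom).
Fold the four squares in the horizontal row up around 3: 2 -> left, 4 -> right, 5 wraps to the top.
Fold 1 and 6 up from 3: 1 -> back, 6 -> front.
Opposite pairs are therefore: (1, 6), (2, 4), (3, 5).
Face 1 is opposite face 6.
face 6


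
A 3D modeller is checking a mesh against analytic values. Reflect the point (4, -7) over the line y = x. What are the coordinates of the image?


Transformation: reflection
Original point: (4, -7)
Rule for reflection over y = x: (x, y) -> (y, x)
Apply: (4, -7) -> (-7, 4)
(-7, 4)


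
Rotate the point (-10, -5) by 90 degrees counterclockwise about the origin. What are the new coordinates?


Transformation: rotation about the origin
Original point: (-10, -5)
Rule for 90 deg counterclockwise: (x, y) -> (-y, x)
Apply: (-10, -5) -> (5, -10)
(5, -10)


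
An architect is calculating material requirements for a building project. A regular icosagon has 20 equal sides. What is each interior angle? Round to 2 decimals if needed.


Shape: regular icosagon (20 sides)
Formula: interior angle = (n - 2) * 180 / n
(n - 2) = 18
(n - 2) * 180 = 3240
angle = 3240 / 20
angle = 162
162 degrees


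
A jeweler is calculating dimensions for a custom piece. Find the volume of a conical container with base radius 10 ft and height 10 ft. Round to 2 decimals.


Shape: cone
Radius r = 10 ft, Height h = 10 ft
Formula: V = (1/3) * pi * r^2 * h
r^2 = 100
pi * r^2 * h = pi * 100 * 10 = 1000 * pi
V = 1000 * pi / 3
V = 1047.2
1047.2 ft^3


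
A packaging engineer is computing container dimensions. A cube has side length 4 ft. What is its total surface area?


Shape: cube
Side s = 4 ft
A cube has 6 square faces.
Formula: SA = 6 * s^2
s^2 = 16
SA = 6 * 16
SA = 96
96 ft^2


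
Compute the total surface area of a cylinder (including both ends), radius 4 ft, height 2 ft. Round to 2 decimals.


Shape: closed cylinder
Radius r = 4 ft, Height h = 2 ft
Formula: SA = 2*pi*r^2 + 2*pi*r*h = 2*pi*r*(r + h)
r + h = 6
2 * r * (r + h) = 2 * 4 * 6 = 48
SA = 48 * pi
SA = 150.8
150.8 ft^2


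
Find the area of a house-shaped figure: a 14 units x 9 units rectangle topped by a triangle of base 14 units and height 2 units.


Composite shape: rectangle + triangle
Rectangle area = 14 * 9 = 126
Triangle area = 0.5 * 14 * 2 = 14
Total = 126 + 14
Total = 140
140 units^2


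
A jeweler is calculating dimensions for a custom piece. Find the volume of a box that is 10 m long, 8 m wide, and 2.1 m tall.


Shape: rectangular prism
l = 10 m, w = 8 m, h = 2.1 m
Formula: V = l * w * h
V = 10 * 8 * 2.1
V = 80 * 2.1
V = 168
168 m^3


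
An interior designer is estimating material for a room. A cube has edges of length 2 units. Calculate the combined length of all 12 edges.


Shape: cube
Side s = 2 units
A cube has 12 edges, all equal.
Formula: total edge length = 12 * s
Total = 12 * 2
Total = 24
24 units


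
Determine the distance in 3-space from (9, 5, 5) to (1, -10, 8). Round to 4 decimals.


3D distance between two points
P1 = (9, 5, 5), P2 = (1, -10, 8)
Formula: d = sqrt((x2-x1)^2 + (y2-y1)^2 + (z2-z1)^2)
dx = 1 - 9 = -8
dy = -10 - 5 = -15
dz = 8 - 5 = 3
dx^2 + dy^2 + dz^2 = 64 + 225 + 9 = 298
d = sqrt(298)
d = 17.2627
17.2627 units


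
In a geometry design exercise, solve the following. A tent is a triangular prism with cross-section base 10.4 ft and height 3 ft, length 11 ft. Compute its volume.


Shape: triangular prism
Triangle base = 10.4 ft, triangle height = 3 ft, prism length L = 11 ft
Formula: V = (1/2 * b * h_tri) * L
Cross-section area = 0.5 * 10.4 * 3 = 15.6
V = 15.6 * 11
V = 171.6
171.6 ft^3


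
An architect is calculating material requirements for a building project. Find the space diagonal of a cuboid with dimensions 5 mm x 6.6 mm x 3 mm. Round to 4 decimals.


Shape: rectangular box (space diagonal)
l = 5 mm, w = 6.6 mm, h = 3 mm
Visualize: the diagonal of the base, then a right triangle with that diagonal and the height.
Formula: d = sqrt(l^2 + w^2 + h^2)
l^2 + w^2 + h^2 = 25 + 43.56 + 9 = 77.56
d = sqrt(77.56)
d = 8.8068
8.8068 mm


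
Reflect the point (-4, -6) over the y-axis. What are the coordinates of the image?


Transformation: reflection
Original point: (-4, -6)
Rule for reflection over the y-axis: (x, y) -> (-x, y)
Apply: (-4, -6) -> (4, -6)
(4, -6)


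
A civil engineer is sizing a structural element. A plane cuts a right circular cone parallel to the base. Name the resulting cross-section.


Solid: right circular cone
Cutting plane: parallel to the base
Visualize the intersection of the plane with the solid's surface.
The boundary of the cut region is a circle.
circle


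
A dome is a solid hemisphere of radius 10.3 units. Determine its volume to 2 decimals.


Shape: hemisphere (half of a sphere)
Radius r = 10.3 units
Formula: V = (1/2) * (4/3) * pi * r^3 = (2/3) * pi * r^3
r^3 = 1092.727
(2/3) * 1092.727 = 728.484667
V = 728.484667 * pi
V = 2288.6
2288.6 units^3


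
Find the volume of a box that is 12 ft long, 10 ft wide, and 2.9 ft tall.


Shape: rectangular prism
l = 12 ft, w = 10 ft, h = 2.9 ft
Formula: V = l * w * h
V = 12 * 10 * 2.9
V = 120 * 2.9
V = 348
348 ft^3


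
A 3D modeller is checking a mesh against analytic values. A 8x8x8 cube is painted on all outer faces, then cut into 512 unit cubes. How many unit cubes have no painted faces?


Large cube: 8 x 8 x 8, cut into unit cubes.
n = 8, so n - 2 = 6
Unpainted cubes form the interior (n - 2)^3 block.
(n - 2)^3 = 6^3 = 216
216 unit cubes


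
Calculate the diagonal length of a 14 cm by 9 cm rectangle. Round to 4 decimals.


Shape: rectangle (diagonal via Pythagoras)
Sides: 14 cm and 9 cm
Formula: d = sqrt(l^2 + w^2)
l^2 = 196, w^2 = 81
l^2 + w^2 = 277
d = sqrt(277)
d = 16.6433
16.6433 cm


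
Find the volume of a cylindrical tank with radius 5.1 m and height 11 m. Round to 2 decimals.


Shape: cylinder
Radius r = 5.1 m, Height h = 11 m
Formula: V = pi * r^2 * h
r^2 = 26.01
V = pi * 26.01 * 11
V = 286.11 * pi
V = 898.84
898.84 m^3


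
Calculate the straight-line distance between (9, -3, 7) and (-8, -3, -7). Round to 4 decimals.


3D distance between two points
P1 = (9, -3, 7), P2 = (-8, -3, -7)
Formula: d = sqrt((x2-x1)^2 + (y2-y1)^2 + (z2-z1)^2)
dx = -8 - 9 = -17
dy = -3 - -3 = 0
dz = -7 - 7 = -14
dx^2 + dy^2 + dz^2 = 289 + 0 + 196 = 485
d = sqrt(485)
d = 22.0227
22.0227 units


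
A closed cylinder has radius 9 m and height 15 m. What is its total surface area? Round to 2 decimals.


Shape: closed cylinder
Radius r = 9 m, Height h = 15 m
Formula: SA = 2*pi*r^2 + 2*pi*r*h = 2*pi*r*(r + h)
r + h = 24
2 * r * (r + h) = 2 * 9 * 24 = 432
SA = 432 * pi
SA = 1357.17
1357.17 m^2


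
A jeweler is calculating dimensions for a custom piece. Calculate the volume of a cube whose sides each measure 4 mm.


Shape: cube
Side s = 4 mm
Formula: V = s^3
V = 4 * 4 * 4
V = 16 * 4
V = 64
64 mm^3


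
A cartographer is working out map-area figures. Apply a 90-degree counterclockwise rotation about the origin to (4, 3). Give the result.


Transformation: rotation about the origin
Original point: (4, 3)
Rule for 90 deg counterclockwise: (x, y) -> (-y, x)
Apply: (4, 3) -> (-3, 4)
(-3, 4)


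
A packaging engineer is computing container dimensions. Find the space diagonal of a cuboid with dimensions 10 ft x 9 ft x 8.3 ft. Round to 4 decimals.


Shape: rectangular box (space diagonal)
l = 10 ft, w = 9 ft, h = 8.3 ft
Visualize: the diagonal of the base, then a right triangle with that diagonal and the height.
Formula: d = sqrt(l^2 + w^2 + h^2)
l^2 + w^2 + h^2 = 100 + 81 + 68.89 = 249.89
d = sqrt(249.89)
d = 15.8079
15.8079 ft


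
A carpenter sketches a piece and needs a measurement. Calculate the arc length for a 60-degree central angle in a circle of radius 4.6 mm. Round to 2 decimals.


Shape: circular arc
Radius r = 4.6 mm, Angle = 60 degrees
Formula: L = (angle/360) * 2 * pi * r
2 * pi * r = 9.2 * pi
L = (60/360) * 9.2 * pi
L = 1.533333 * pi
L = 4.82
4.82 mm


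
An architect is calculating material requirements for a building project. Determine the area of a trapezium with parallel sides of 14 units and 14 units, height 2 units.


Shape: trapezoid
Parallel sides a = 14 units, b = 14 units; Height h = 2 units
Formula: A = (a + b) * h / 2
a + b = 14 + 14 = 28
A = 28 * 2 / 2
A = 56 / 2
A = 28
28 units^2


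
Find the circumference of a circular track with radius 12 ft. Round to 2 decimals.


Shape: circle
Radius r = 12 ft
Formula: C = 2 * pi * r
C = 2 * pi * 12
C = 24 * pi
C = 75.4
75.4 ft


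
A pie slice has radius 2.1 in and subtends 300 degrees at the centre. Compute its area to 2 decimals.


Shape: circular sector
Radius r = 2.1 in, Angle = 300 degrees
Formula: A = (angle/360) * pi * r^2
r^2 = 4.41
Fraction of circle = 300/360
A = (300/360) * pi * 4.41
A = 3.675 * pi
A = 11.55
11.55 in^2


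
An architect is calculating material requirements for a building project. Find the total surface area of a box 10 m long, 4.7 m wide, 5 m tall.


Shape: rectangular prism
l = 10 m, w = 4.7 m, h = 5 m
Formula: SA = 2(lw + lh + wh)
lw = 47, lh = 50, wh = 23.5
lw + lh + wh = 120.5
SA = 2 * 120.5
SA = 241
241 m^2


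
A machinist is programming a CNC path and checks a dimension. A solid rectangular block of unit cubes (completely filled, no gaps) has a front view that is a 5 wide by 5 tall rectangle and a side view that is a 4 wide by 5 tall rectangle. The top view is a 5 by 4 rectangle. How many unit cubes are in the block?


Orthographic views of a solid rectangular block:
Front view 5 x 5 -> length = 5, height = 5
Side view 4 x 5 -> width = 4, height = 5 (consistent)
Top view 5 x 4 -> confirms length = 5, width = 4
The block is 5 x 4 x 5.
Total unit cubes = 5 * 4 * 5 = 100
100 unit cubes


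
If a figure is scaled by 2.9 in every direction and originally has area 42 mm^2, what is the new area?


Linear scale factor k = 2.9
Original area = 42 mm^2
Rule: under a linear scaling by k, areas scale by k^2.
k^2 = 2.9^2 = 8.41
New area = 42 * 8.41
New area = 353.22
353.22 mm^2


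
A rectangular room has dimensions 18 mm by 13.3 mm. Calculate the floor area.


Shape: rectangle
Length l = 18 mm, Width w = 13.3 mm
Formula: A = l * w
A = 18 * 13.3
A = 239.4
239.4 mm^2


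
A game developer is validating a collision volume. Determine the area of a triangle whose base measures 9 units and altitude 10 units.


Shape: triangle
Base b = 9 units, Height h = 10 units
Formula: A = (1/2) * b * h
A = 0.5 * 9 * 10
A = 0.5 * 90
A = 45
45 units^2


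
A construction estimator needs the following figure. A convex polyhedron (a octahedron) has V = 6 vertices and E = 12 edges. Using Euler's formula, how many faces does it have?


Polyhedron: octahedron
Euler's formula for convex polyhedra: V - E + F = 2
Given: V = 6 vertices and E = 12 edges
Solve for F:
F = 2 + E - V = 2 + 12 - 6 = 8
8 faces


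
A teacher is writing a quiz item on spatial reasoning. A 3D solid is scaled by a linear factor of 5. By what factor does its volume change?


Linear scale factor k = 5
Rule: under a linear scaling by k, volumes scale by k^3.
k^3 = 5 * 5 * 5
k^3 = 25 * 5
k^3 = 125
Volume scales by a factor of 125.
125 (dimensionless)


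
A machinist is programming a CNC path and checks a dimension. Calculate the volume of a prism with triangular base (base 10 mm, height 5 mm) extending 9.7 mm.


Shape: triangular prism
Triangle base = 10 mm, triangle height = 5 mm, prism length L = 9.7 mm
Formula: V = (1/2 * b * h_tri) * L
Cross-section area = 0.5 * 10 * 5 = 25
V = 25 * 9.7
V = 242.5
242.5 mm^3


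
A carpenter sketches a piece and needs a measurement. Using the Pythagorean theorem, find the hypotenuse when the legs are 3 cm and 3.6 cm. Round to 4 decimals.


Shape: right triangle
Legs a = 3 cm, b = 3.6 cm
Formula: c = sqrt(a^2 + b^2)
a^2 = 9, b^2 = 12.96
a^2 + b^2 = 21.96
c = sqrt(21.96)
c = 4.6861
4.6861 cm


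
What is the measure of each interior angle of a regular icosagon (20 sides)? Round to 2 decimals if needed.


Shape: regular icosagon (20 sides)
Formula: interior angle = (n - 2) * 180 / n
(n - 2) = 18
(n - 2) * 180 = 3240
angle = 3240 / 20
angle = 162
162 degrees


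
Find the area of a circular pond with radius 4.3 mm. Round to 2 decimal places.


Shape: circle
Radius r = 4.3 mm
Formula: A = pi * r^2
r^2 = 4.3^2 = 18.49
A = pi * 18.49
A = 58.09
58.09 mm^2


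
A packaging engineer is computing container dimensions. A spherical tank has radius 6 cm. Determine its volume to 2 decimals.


Shape: sphere
Radius r = 6 cm
Formula: V = (4/3) * pi * r^3
r^3 = 216
(4/3) * 216 = 288
V = 288 * pi
V = 904.78
904.78 cm^3


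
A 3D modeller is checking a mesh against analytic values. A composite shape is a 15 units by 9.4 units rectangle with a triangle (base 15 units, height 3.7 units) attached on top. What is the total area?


Composite shape: rectangle + triangle
Rectangle area = 15 * 9.4 = 141
Triangle area = 0.5 * 15 * 3.7 = 27.75
Total = 141 + 27.75
Total = 168.75
168.75 units^2


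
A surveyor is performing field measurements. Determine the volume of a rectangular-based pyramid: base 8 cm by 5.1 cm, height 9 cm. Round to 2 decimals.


Shape: rectangular pyramid
Base: 8 cm x 5.1 cm, Height h = 9 cm
Formula: V = (1/3) * base_area * h
base_area = 8 * 5.1 = 40.8
base_area * h = 40.8 * 9 = 367.2
V = 367.2 / 3
V = 122.4
122.4 cm^3


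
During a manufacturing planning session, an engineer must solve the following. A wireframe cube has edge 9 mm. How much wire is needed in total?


Shape: cube
Side s = 9 mm
A cube has 12 edges, all equal.
Formula: total edge length = 12 * s
Total = 12 * 9
Total = 108
108 mm


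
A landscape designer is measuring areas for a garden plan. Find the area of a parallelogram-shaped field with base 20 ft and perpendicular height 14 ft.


Shape: parallelogram
Base b = 20 ft, Height h = 14 ft
Formula: A = b * h
A = 20 * 14
A = 280
280 ft^2


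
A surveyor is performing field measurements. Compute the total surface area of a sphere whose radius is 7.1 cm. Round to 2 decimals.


Shape: sphere
Radius r = 7.1 cm
Formula: SA = 4 * pi * r^2
r^2 = 50.41
SA = 4 * pi * 50.41
SA = 201.64 * pi
SA = 633.47
633.47 cm^2


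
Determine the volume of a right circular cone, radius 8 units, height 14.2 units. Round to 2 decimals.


Shape: cone
Radius r = 8 units, Height h = 14.2 units
Formula: V = (1/3) * pi * r^2 * h
r^2 = 64
pi * r^2 * h = pi * 64 * 14.2 = 908.8 * pi
V = 908.8 * pi / 3
V = 951.69
951.69 units^3


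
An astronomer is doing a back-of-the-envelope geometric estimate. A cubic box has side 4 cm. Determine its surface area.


Shape: cube
Side s = 4 cm
A cube has 6 square faces.
Formula: SA = 6 * s^2
s^2 = 16
SA = 6 * 16
SA = 96
96 cm^2


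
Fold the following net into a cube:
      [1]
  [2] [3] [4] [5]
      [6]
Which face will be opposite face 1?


Net: cross layout. Take square 3 as the base (bottom).
Fold the four squares in the horizontal row up around 3: 2 -> left, 4 -> right, 5 wraps to the top.
Fold 1 and 6 up from 3: 1 -> back, 6 -> front.
Opposite pairs are therefore: (1, 6), (2, 4), (3, 5).
Face 1 is opposite face 6.
face 6


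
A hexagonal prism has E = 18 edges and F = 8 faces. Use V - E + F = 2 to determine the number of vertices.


Polyhedron: hexagonal prism
Euler's formula for convex polyhedra: V - E + F = 2
Given: E = 18 edges and F = 8 faces
Solve for V:
V = 2 + E - F = 2 + 18 - 8 = 12
12 vertices


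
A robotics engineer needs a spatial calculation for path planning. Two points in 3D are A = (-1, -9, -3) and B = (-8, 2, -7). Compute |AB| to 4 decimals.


3D distance between two points
P1 = (-1, -9, -3), P2 = (-8, 2, -7)
Formula: d = sqrt((x2-x1)^2 + (y2-y1)^2 + (z2-z1)^2)
dx = -8 - -1 = -7
dy = 2 - -9 = 11
dz = -7 - -3 = -4
dx^2 + dy^2 + dz^2 = 49 + 121 + 16 = 186
d = sqrt(186)
d = 13.6382
13.6382 units


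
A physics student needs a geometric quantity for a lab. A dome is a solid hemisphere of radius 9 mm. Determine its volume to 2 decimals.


Shape: hemisphere (half of a sphere)
Radius r = 9 mm
Formula: V = (1/2) * (4/3) * pi * r^3 = (2/3) * pi * r^3
r^3 = 729
(2/3) * 729 = 486
V = 486 * pi
V = 1526.81
1526.81 mm^3


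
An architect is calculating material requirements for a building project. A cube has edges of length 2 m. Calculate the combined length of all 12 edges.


Shape: cube
Side s = 2 m
A cube has 12 edges, all equal.
Formula: total edge length = 12 * s
Total = 12 * 2
Total = 24
24 m


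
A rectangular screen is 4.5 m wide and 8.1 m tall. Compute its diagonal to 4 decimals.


Shape: rectangle (diagonal via Pythagoras)
Sides: 4.5 m and 8.1 m
Formula: d = sqrt(l^2 + w^2)
l^2 = 20.25, w^2 = 65.61
l^2 + w^2 = 85.86
d = sqrt(85.86)
d = 9.2661
9.2661 m


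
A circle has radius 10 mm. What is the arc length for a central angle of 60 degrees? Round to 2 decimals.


Shape: circular arc
Radius r = 10 mm, Angle = 60 degrees
Formula: L = (angle/360) * 2 * pi * r
2 * pi * r = 20 * pi
L = (60/360) * 20 * pi
L = 3.333333 * pi
L = 10.47
10.47 mm


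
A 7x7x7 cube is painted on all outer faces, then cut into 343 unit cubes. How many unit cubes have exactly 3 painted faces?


Large cube: 7 x 7 x 7, cut into unit cubes.
Cubes with 3 painted faces are at the corners. A cube always has 8 corners.
Count = 8
8 unit cubes


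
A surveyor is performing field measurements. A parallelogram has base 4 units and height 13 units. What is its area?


Shape: parallelogram
Base b = 4 units, Height h = 13 units
Formula: A = b * h
A = 4 * 13
A = 52
52 units^2


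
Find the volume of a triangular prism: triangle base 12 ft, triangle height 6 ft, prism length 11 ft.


Shape: triangular prism
Triangle base = 12 ft, triangle height = 6 ft, prism length L = 11 ft
Formula: V = (1/2 * b * h_tri) * L
Cross-section area = 0.5 * 12 * 6 = 36
V = 36 * 11
V = 396
396 ft^3


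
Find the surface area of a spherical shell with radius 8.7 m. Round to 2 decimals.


Shape: sphere
Radius r = 8.7 m
Formula: SA = 4 * pi * r^2
r^2 = 75.69
SA = 4 * pi * 75.69
SA = 302.76 * pi
SA = 951.15
951.15 m^2


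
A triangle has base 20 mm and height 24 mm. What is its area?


Shape: triangle
Base b = 20 mm, Height h = 24 mm
Formula: A = (1/2) * b * h
A = 0.5 * 20 * 24
A = 0.5 * 480
A = 240
240 mm^2


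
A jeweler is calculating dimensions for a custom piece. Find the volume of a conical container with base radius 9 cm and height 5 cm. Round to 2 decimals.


Shape: cone
Radius r = 9 cm, Height h = 5 cm
Formula: V = (1/3) * pi * r^2 * h
r^2 = 81
pi * r^2 * h = pi * 81 * 5 = 405 * pi
V = 405 * pi / 3
V = 424.12
424.12 cm^3


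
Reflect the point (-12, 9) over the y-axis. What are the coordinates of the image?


Transformation: reflection
Original point: (-12, 9)
Rule for reflection over the y-axis: (x, y) -> (-x, y)
Apply: (-12, 9) -> (12, 9)
(12, 9)


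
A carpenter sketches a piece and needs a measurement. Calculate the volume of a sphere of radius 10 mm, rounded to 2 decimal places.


Shape: sphere
Radius r = 10 mm
Formula: V = (4/3) * pi * r^3
r^3 = 1000
(4/3) * 1000 = 1333.333333
V = 1333.333333 * pi
V = 4188.79
4188.79 mm^3
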